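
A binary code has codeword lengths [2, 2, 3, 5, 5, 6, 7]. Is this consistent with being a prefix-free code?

Kraft inequality: Σ 2^(-l_i) ≤ 1 for prefix-free code
Calculating: 2^(-2) + 2^(-2) + 2^(-3) + 2^(-5) + 2^(-5) + 2^(-6) + 2^(-7)
= 0.25 + 0.25 + 0.125 + 0.03125 + 0.03125 + 0.015625 + 0.0078125
= 0.7109
Since 0.7109 ≤ 1, prefix-free code exists


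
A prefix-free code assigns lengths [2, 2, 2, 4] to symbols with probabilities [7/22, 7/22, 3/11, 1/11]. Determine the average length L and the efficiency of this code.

Average length L = Σ p_i × l_i = 2.1818 bits
Entropy H = 1.8770 bits
Efficiency η = H/L × 100% = 86.03%


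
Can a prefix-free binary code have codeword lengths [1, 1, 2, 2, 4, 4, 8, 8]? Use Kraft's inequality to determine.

Kraft inequality: Σ 2^(-l_i) ≤ 1 for prefix-free code
Calculating: 2^(-1) + 2^(-1) + 2^(-2) + 2^(-2) + 2^(-4) + 2^(-4) + 2^(-8) + 2^(-8)
= 0.5 + 0.5 + 0.25 + 0.25 + 0.0625 + 0.0625 + 0.00390625 + 0.00390625
= 1.6328
Since 1.6328 > 1, prefix-free code does not exist


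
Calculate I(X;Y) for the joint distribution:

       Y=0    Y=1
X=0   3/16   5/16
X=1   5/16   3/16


H(X) = 1.0000, H(Y) = 1.0000, H(X,Y) = 1.9544
I(X;Y) = H(X) + H(Y) - H(X,Y) = 0.0456 bits


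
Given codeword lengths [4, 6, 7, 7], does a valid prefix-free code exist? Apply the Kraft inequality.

Kraft inequality: Σ 2^(-l_i) ≤ 1 for prefix-free code
Calculating: 2^(-4) + 2^(-6) + 2^(-7) + 2^(-7)
= 0.0625 + 0.015625 + 0.0078125 + 0.0078125
= 0.0938
Since 0.0938 ≤ 1, prefix-free code exists


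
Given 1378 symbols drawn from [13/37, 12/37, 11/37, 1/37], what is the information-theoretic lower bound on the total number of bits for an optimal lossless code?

Entropy H = 1.7181 bits/symbol
Minimum bits = H × n = 1.7181 × 1378
= 2367.58 bits


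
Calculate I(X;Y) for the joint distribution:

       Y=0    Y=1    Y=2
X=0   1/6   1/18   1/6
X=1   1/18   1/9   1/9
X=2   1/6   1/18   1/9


H(X) = 1.5715, H(Y) = 1.5420, H(X,Y) = 3.0441
I(X;Y) = H(X) + H(Y) - H(X,Y) = 0.0694 bits


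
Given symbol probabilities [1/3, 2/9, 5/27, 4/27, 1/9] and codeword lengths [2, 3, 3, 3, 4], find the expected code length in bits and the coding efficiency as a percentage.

Average length L = Σ p_i × l_i = 2.7778 bits
Entropy H = 2.2214 bits
Efficiency η = H/L × 100% = 79.97%


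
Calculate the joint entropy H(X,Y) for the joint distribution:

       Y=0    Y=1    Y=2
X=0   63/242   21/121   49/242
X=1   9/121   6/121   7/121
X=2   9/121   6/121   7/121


H(X,Y) = -Σ p(x,y) log₂ p(x,y)
  p(0,0)=63/242: -0.2603 × log₂(0.2603) = 0.5055
  p(0,1)=21/121: -0.1736 × log₂(0.1736) = 0.4385
  p(0,2)=49/242: -0.2025 × log₂(0.2025) = 0.4665
  p(1,0)=9/121: -0.0744 × log₂(0.0744) = 0.2788
  p(1,1)=6/121: -0.0496 × log₂(0.0496) = 0.2149
  p(1,2)=7/121: -0.0579 × log₂(0.0579) = 0.2379
  p(2,0)=9/121: -0.0744 × log₂(0.0744) = 0.2788
  p(2,1)=6/121: -0.0496 × log₂(0.0496) = 0.2149
  p(2,2)=7/121: -0.0579 × log₂(0.0579) = 0.2379
H(X,Y) = 2.8737 bits


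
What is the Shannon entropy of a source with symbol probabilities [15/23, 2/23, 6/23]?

H(X) = -Σ p(x) log₂ p(x)
  -15/23 × log₂(15/23) = 0.4022
  -2/23 × log₂(2/23) = 0.3064
  -6/23 × log₂(6/23) = 0.5057
H(X) = 1.2143 bits


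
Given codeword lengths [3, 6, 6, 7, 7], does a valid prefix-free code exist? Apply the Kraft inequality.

Kraft inequality: Σ 2^(-l_i) ≤ 1 for prefix-free code
Calculating: 2^(-3) + 2^(-6) + 2^(-6) + 2^(-7) + 2^(-7)
= 0.125 + 0.015625 + 0.015625 + 0.0078125 + 0.0078125
= 0.1719
Since 0.1719 ≤ 1, prefix-free code exists


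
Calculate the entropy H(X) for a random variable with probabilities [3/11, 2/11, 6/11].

H(X) = -Σ p(x) log₂ p(x)
  -3/11 × log₂(3/11) = 0.5112
  -2/11 × log₂(2/11) = 0.4472
  -6/11 × log₂(6/11) = 0.4770
H(X) = 1.4354 bits


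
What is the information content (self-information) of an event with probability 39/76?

Information content I(x) = -log₂(p(x))
I = -log₂(39/76) = -log₂(0.5132)
I = 0.9625 bits


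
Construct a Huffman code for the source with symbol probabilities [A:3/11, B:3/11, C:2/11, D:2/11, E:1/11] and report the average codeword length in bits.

Huffman tree construction:
Combine smallest probabilities repeatedly
Resulting codes:
  A: 01 (length 2)
  B: 10 (length 2)
  C: 111 (length 3)
  D: 00 (length 2)
  E: 110 (length 3)
Average length = Σ p(s) × length(s) = 2.2727 bits


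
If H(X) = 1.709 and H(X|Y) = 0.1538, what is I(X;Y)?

I(X;Y) = H(X) - H(X|Y)
I(X;Y) = 1.709 - 0.1538 = 1.5552 bits


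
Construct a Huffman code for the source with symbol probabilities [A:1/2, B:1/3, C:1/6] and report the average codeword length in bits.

Huffman tree construction:
Combine smallest probabilities repeatedly
Resulting codes:
  A: 0 (length 1)
  B: 11 (length 2)
  C: 10 (length 2)
Average length = Σ p(s) × length(s) = 1.5000 bits


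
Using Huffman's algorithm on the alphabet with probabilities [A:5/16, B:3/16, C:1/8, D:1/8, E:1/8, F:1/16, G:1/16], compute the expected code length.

Huffman tree construction:
Combine smallest probabilities repeatedly
Resulting codes:
  A: 11 (length 2)
  B: 00 (length 2)
  C: 010 (length 3)
  D: 011 (length 3)
  E: 100 (length 3)
  F: 1010 (length 4)
  G: 1011 (length 4)
Average length = Σ p(s) × length(s) = 2.6250 bits


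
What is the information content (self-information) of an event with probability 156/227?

Information content I(x) = -log₂(p(x))
I = -log₂(156/227) = -log₂(0.6872)
I = 0.5411 bits


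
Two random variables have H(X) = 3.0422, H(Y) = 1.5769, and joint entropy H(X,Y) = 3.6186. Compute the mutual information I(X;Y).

I(X;Y) = H(X) + H(Y) - H(X,Y)
I(X;Y) = 3.0422 + 1.5769 - 3.6186 = 1.0005 bits


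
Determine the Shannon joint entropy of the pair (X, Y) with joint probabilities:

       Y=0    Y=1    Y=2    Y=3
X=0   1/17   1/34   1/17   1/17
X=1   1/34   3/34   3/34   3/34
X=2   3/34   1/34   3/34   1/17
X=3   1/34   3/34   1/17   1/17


H(X,Y) = -Σ p(x,y) log₂ p(x,y)
  p(0,0)=1/17: -0.0588 × log₂(0.0588) = 0.2404
  p(0,1)=1/34: -0.0294 × log₂(0.0294) = 0.1496
  p(0,2)=1/17: -0.0588 × log₂(0.0588) = 0.2404
  p(0,3)=1/17: -0.0588 × log₂(0.0588) = 0.2404
  p(1,0)=1/34: -0.0294 × log₂(0.0294) = 0.1496
  p(1,1)=3/34: -0.0882 × log₂(0.0882) = 0.3090
  p(1,2)=3/34: -0.0882 × log₂(0.0882) = 0.3090
  p(1,3)=3/34: -0.0882 × log₂(0.0882) = 0.3090
  p(2,0)=3/34: -0.0882 × log₂(0.0882) = 0.3090
  p(2,1)=1/34: -0.0294 × log₂(0.0294) = 0.1496
  p(2,2)=3/34: -0.0882 × log₂(0.0882) = 0.3090
  p(2,3)=1/17: -0.0588 × log₂(0.0588) = 0.2404
  p(3,0)=1/34: -0.0294 × log₂(0.0294) = 0.1496
  p(3,1)=3/34: -0.0882 × log₂(0.0882) = 0.3090
  p(3,2)=1/17: -0.0588 × log₂(0.0588) = 0.2404
  p(3,3)=1/17: -0.0588 × log₂(0.0588) = 0.2404
H(X,Y) = 3.8954 bits


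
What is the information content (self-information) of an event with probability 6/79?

Information content I(x) = -log₂(p(x))
I = -log₂(6/79) = -log₂(0.0759)
I = 3.7188 bits


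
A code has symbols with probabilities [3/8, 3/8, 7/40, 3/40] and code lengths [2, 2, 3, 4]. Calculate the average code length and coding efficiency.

Average length L = Σ p_i × l_i = 2.3250 bits
Entropy H = 1.7816 bits
Efficiency η = H/L × 100% = 76.63%


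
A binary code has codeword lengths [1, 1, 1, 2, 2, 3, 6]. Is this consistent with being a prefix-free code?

Kraft inequality: Σ 2^(-l_i) ≤ 1 for prefix-free code
Calculating: 2^(-1) + 2^(-1) + 2^(-1) + 2^(-2) + 2^(-2) + 2^(-3) + 2^(-6)
= 0.5 + 0.5 + 0.5 + 0.25 + 0.25 + 0.125 + 0.015625
= 2.1406
Since 2.1406 > 1, prefix-free code does not exist


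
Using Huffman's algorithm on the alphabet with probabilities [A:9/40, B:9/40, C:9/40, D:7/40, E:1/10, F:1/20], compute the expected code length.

Huffman tree construction:
Combine smallest probabilities repeatedly
Resulting codes:
  A: 00 (length 2)
  B: 01 (length 2)
  C: 10 (length 2)
  D: 111 (length 3)
  E: 1101 (length 4)
  F: 1100 (length 4)
Average length = Σ p(s) × length(s) = 2.4750 bits


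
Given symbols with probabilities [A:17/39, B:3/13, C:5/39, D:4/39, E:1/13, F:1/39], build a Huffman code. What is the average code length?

Huffman tree construction:
Combine smallest probabilities repeatedly
Resulting codes:
  A: 0 (length 1)
  B: 10 (length 2)
  C: 110 (length 3)
  D: 1110 (length 4)
  E: 11111 (length 5)
  F: 11110 (length 5)
Average length = Σ p(s) × length(s) = 2.2051 bits


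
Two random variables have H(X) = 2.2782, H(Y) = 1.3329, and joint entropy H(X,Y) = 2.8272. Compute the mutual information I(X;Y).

I(X;Y) = H(X) + H(Y) - H(X,Y)
I(X;Y) = 2.2782 + 1.3329 - 2.8272 = 0.7839 bits


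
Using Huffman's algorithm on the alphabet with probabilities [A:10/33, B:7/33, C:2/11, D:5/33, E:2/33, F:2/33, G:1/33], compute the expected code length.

Huffman tree construction:
Combine smallest probabilities repeatedly
Resulting codes:
  A: 10 (length 2)
  B: 01 (length 2)
  C: 00 (length 2)
  D: 110 (length 3)
  E: 11111 (length 5)
  F: 1110 (length 4)
  G: 11110 (length 5)
Average length = Σ p(s) × length(s) = 2.5455 bits


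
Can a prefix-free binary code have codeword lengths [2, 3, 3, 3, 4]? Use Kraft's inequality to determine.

Kraft inequality: Σ 2^(-l_i) ≤ 1 for prefix-free code
Calculating: 2^(-2) + 2^(-3) + 2^(-3) + 2^(-3) + 2^(-4)
= 0.25 + 0.125 + 0.125 + 0.125 + 0.0625
= 0.6875
Since 0.6875 ≤ 1, prefix-free code exists


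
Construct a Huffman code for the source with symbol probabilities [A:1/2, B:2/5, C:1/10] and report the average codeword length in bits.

Huffman tree construction:
Combine smallest probabilities repeatedly
Resulting codes:
  A: 0 (length 1)
  B: 11 (length 2)
  C: 10 (length 2)
Average length = Σ p(s) × length(s) = 1.5000 bits


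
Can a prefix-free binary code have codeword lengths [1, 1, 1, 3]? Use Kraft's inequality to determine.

Kraft inequality: Σ 2^(-l_i) ≤ 1 for prefix-free code
Calculating: 2^(-1) + 2^(-1) + 2^(-1) + 2^(-3)
= 0.5 + 0.5 + 0.5 + 0.125
= 1.6250
Since 1.6250 > 1, prefix-free code does not exist


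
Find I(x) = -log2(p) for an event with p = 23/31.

Information content I(x) = -log₂(p(x))
I = -log₂(23/31) = -log₂(0.7419)
I = 0.4306 bits


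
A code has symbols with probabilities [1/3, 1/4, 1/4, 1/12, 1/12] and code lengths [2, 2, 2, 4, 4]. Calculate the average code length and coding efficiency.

Average length L = Σ p_i × l_i = 2.3333 bits
Entropy H = 2.1258 bits
Efficiency η = H/L × 100% = 91.11%


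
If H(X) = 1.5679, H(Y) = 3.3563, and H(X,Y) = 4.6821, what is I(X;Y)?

I(X;Y) = H(X) + H(Y) - H(X,Y)
I(X;Y) = 1.5679 + 3.3563 - 4.6821 = 0.2421 bits


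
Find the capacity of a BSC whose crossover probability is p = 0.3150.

For BSC with error probability p:
C = 1 - H(p) where H(p) is binary entropy
H(0.3150) = -0.3150 × log₂(0.3150) - 0.6850 × log₂(0.6850)
H(p) = 0.8989
C = 1 - 0.8989 = 0.1011 bits/use


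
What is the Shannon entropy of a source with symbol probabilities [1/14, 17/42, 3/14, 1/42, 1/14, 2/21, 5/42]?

H(X) = -Σ p(x) log₂ p(x)
  -1/14 × log₂(1/14) = 0.2720
  -17/42 × log₂(17/42) = 0.5282
  -3/14 × log₂(3/14) = 0.4762
  -1/42 × log₂(1/42) = 0.1284
  -1/14 × log₂(1/14) = 0.2720
  -2/21 × log₂(2/21) = 0.3231
  -5/42 × log₂(5/42) = 0.3655
H(X) = 2.3653 bits


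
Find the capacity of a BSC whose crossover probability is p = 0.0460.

For BSC with error probability p:
C = 1 - H(p) where H(p) is binary entropy
H(0.0460) = -0.0460 × log₂(0.0460) - 0.9540 × log₂(0.9540)
H(p) = 0.2692
C = 1 - 0.2692 = 0.7308 bits/use


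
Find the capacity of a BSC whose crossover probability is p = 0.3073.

For BSC with error probability p:
C = 1 - H(p) where H(p) is binary entropy
H(0.3073) = -0.3073 × log₂(0.3073) - 0.6927 × log₂(0.6927)
H(p) = 0.8900
C = 1 - 0.8900 = 0.1100 bits/use


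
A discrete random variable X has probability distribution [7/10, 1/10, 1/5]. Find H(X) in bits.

H(X) = -Σ p(x) log₂ p(x)
  -7/10 × log₂(7/10) = 0.3602
  -1/10 × log₂(1/10) = 0.3322
  -1/5 × log₂(1/5) = 0.4644
H(X) = 1.1568 bits


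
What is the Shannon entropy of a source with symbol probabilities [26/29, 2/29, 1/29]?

H(X) = -Σ p(x) log₂ p(x)
  -26/29 × log₂(26/29) = 0.1412
  -2/29 × log₂(2/29) = 0.2661
  -1/29 × log₂(1/29) = 0.1675
H(X) = 0.5748 bits


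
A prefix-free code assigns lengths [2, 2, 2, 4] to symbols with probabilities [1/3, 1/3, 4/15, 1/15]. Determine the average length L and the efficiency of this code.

Average length L = Σ p_i × l_i = 2.1333 bits
Entropy H = 1.8256 bits
Efficiency η = H/L × 100% = 85.58%


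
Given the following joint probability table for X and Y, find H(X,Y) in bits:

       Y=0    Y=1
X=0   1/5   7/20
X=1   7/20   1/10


H(X,Y) = -Σ p(x,y) log₂ p(x,y)
  p(0,0)=1/5: -0.2000 × log₂(0.2000) = 0.4644
  p(0,1)=7/20: -0.3500 × log₂(0.3500) = 0.5301
  p(1,0)=7/20: -0.3500 × log₂(0.3500) = 0.5301
  p(1,1)=1/10: -0.1000 × log₂(0.1000) = 0.3322
H(X,Y) = 1.8568 bits


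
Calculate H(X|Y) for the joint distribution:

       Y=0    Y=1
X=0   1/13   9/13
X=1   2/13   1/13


H(X|Y) = Σ_y p(y) H(X|Y=y)
  p(Y=0) = 3/13, H(X|Y=0) = 0.9183
  p(Y=1) = 10/13, H(X|Y=1) = 0.4690
H(X|Y) = 0.2308×0.9183 + 0.7692×0.4690 = 0.5727 bits


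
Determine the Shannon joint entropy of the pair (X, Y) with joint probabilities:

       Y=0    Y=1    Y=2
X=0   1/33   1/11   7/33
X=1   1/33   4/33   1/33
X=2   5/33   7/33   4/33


H(X,Y) = -Σ p(x,y) log₂ p(x,y)
  p(0,0)=1/33: -0.0303 × log₂(0.0303) = 0.1529
  p(0,1)=1/11: -0.0909 × log₂(0.0909) = 0.3145
  p(0,2)=7/33: -0.2121 × log₂(0.2121) = 0.4745
  p(1,0)=1/33: -0.0303 × log₂(0.0303) = 0.1529
  p(1,1)=4/33: -0.1212 × log₂(0.1212) = 0.3690
  p(1,2)=1/33: -0.0303 × log₂(0.0303) = 0.1529
  p(2,0)=5/33: -0.1515 × log₂(0.1515) = 0.4125
  p(2,1)=7/33: -0.2121 × log₂(0.2121) = 0.4745
  p(2,2)=4/33: -0.1212 × log₂(0.1212) = 0.3690
H(X,Y) = 2.8727 bits


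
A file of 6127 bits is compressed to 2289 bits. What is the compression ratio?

Compression ratio = Original / Compressed
= 6127 / 2289 = 2.68:1


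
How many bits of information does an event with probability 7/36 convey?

Information content I(x) = -log₂(p(x))
I = -log₂(7/36) = -log₂(0.1944)
I = 2.3626 bits


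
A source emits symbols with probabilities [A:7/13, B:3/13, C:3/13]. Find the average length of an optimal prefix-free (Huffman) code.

Huffman tree construction:
Combine smallest probabilities repeatedly
Resulting codes:
  A: 1 (length 1)
  B: 00 (length 2)
  C: 01 (length 2)
Average length = Σ p(s) × length(s) = 1.4615 bits


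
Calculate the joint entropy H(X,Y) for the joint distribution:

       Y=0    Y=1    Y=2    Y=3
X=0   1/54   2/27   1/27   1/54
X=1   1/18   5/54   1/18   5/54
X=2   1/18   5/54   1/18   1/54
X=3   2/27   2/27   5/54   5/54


H(X,Y) = -Σ p(x,y) log₂ p(x,y)
  p(0,0)=1/54: -0.0185 × log₂(0.0185) = 0.1066
  p(0,1)=2/27: -0.0741 × log₂(0.0741) = 0.2781
  p(0,2)=1/27: -0.0370 × log₂(0.0370) = 0.1761
  p(0,3)=1/54: -0.0185 × log₂(0.0185) = 0.1066
  p(1,0)=1/18: -0.0556 × log₂(0.0556) = 0.2317
  p(1,1)=5/54: -0.0926 × log₂(0.0926) = 0.3179
  p(1,2)=1/18: -0.0556 × log₂(0.0556) = 0.2317
  p(1,3)=5/54: -0.0926 × log₂(0.0926) = 0.3179
  p(2,0)=1/18: -0.0556 × log₂(0.0556) = 0.2317
  p(2,1)=5/54: -0.0926 × log₂(0.0926) = 0.3179
  p(2,2)=1/18: -0.0556 × log₂(0.0556) = 0.2317
  p(2,3)=1/54: -0.0185 × log₂(0.0185) = 0.1066
  p(3,0)=2/27: -0.0741 × log₂(0.0741) = 0.2781
  p(3,1)=2/27: -0.0741 × log₂(0.0741) = 0.2781
  p(3,2)=5/54: -0.0926 × log₂(0.0926) = 0.3179
  p(3,3)=5/54: -0.0926 × log₂(0.0926) = 0.3179
H(X,Y) = 3.8462 bits


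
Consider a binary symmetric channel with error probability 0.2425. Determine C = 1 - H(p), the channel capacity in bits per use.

For BSC with error probability p:
C = 1 - H(p) where H(p) is binary entropy
H(0.2425) = -0.2425 × log₂(0.2425) - 0.7575 × log₂(0.7575)
H(p) = 0.7992
C = 1 - 0.7992 = 0.2008 bits/use


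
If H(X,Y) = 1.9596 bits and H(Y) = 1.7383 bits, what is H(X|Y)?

Chain rule: H(X,Y) = H(X|Y) + H(Y)
H(X|Y) = H(X,Y) - H(Y) = 1.9596 - 1.7383 = 0.2213 bits


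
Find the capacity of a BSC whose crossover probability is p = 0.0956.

For BSC with error probability p:
C = 1 - H(p) where H(p) is binary entropy
H(0.0956) = -0.0956 × log₂(0.0956) - 0.9044 × log₂(0.9044)
H(p) = 0.4549
C = 1 - 0.4549 = 0.5451 bits/use


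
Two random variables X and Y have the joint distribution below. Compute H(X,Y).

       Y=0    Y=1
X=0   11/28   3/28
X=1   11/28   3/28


H(X,Y) = -Σ p(x,y) log₂ p(x,y)
  p(0,0)=11/28: -0.3929 × log₂(0.3929) = 0.5295
  p(0,1)=3/28: -0.1071 × log₂(0.1071) = 0.3453
  p(1,0)=11/28: -0.3929 × log₂(0.3929) = 0.5295
  p(1,1)=3/28: -0.1071 × log₂(0.1071) = 0.3453
H(X,Y) = 1.7496 bits


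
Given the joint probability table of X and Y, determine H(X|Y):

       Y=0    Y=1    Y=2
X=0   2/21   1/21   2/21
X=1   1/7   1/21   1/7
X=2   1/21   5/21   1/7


H(X|Y) = Σ_y p(y) H(X|Y=y)
  p(Y=0) = 2/7, H(X|Y=0) = 1.4591
  p(Y=1) = 1/3, H(X|Y=1) = 1.1488
  p(Y=2) = 8/21, H(X|Y=2) = 1.5613
H(X|Y) = 0.2857×1.4591 + 0.3333×1.1488 + 0.3810×1.5613 = 1.3946 bits


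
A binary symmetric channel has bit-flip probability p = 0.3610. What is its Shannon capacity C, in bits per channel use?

For BSC with error probability p:
C = 1 - H(p) where H(p) is binary entropy
H(0.3610) = -0.3610 × log₂(0.3610) - 0.6390 × log₂(0.6390)
H(p) = 0.9435
C = 1 - 0.9435 = 0.0565 bits/use


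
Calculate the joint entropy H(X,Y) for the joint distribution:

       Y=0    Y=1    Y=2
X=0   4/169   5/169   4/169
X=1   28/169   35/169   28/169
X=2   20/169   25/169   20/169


H(X,Y) = -Σ p(x,y) log₂ p(x,y)
  p(0,0)=4/169: -0.0237 × log₂(0.0237) = 0.1278
  p(0,1)=5/169: -0.0296 × log₂(0.0296) = 0.1503
  p(0,2)=4/169: -0.0237 × log₂(0.0237) = 0.1278
  p(1,0)=28/169: -0.1657 × log₂(0.1657) = 0.4297
  p(1,1)=35/169: -0.2071 × log₂(0.2071) = 0.4704
  p(1,2)=28/169: -0.1657 × log₂(0.1657) = 0.4297
  p(2,0)=20/169: -0.1183 × log₂(0.1183) = 0.3644
  p(2,1)=25/169: -0.1479 × log₂(0.1479) = 0.4078
  p(2,2)=20/169: -0.1183 × log₂(0.1183) = 0.3644
H(X,Y) = 2.8724 bits


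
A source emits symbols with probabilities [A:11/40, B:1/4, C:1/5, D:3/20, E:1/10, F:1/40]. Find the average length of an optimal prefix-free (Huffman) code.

Huffman tree construction:
Combine smallest probabilities repeatedly
Resulting codes:
  A: 10 (length 2)
  B: 01 (length 2)
  C: 00 (length 2)
  D: 111 (length 3)
  E: 1101 (length 4)
  F: 1100 (length 4)
Average length = Σ p(s) × length(s) = 2.4000 bits


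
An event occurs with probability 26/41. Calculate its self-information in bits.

Information content I(x) = -log₂(p(x))
I = -log₂(26/41) = -log₂(0.6341)
I = 0.6571 bits


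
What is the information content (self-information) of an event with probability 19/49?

Information content I(x) = -log₂(p(x))
I = -log₂(19/49) = -log₂(0.3878)
I = 1.3668 bits


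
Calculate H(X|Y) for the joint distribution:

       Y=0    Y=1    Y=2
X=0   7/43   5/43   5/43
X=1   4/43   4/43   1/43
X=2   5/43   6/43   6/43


H(X|Y) = Σ_y p(y) H(X|Y=y)
  p(Y=0) = 16/43, H(X|Y=0) = 1.5462
  p(Y=1) = 15/43, H(X|Y=1) = 1.5656
  p(Y=2) = 12/43, H(X|Y=2) = 1.3250
H(X|Y) = 0.3721×1.5462 + 0.3488×1.5656 + 0.2791×1.3250 = 1.4912 bits


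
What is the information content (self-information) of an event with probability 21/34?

Information content I(x) = -log₂(p(x))
I = -log₂(21/34) = -log₂(0.6176)
I = 0.6951 bits


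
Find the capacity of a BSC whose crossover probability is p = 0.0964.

For BSC with error probability p:
C = 1 - H(p) where H(p) is binary entropy
H(0.0964) = -0.0964 × log₂(0.0964) - 0.9036 × log₂(0.9036)
H(p) = 0.4575
C = 1 - 0.4575 = 0.5425 bits/use


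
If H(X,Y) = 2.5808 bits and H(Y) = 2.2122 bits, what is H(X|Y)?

Chain rule: H(X,Y) = H(X|Y) + H(Y)
H(X|Y) = H(X,Y) - H(Y) = 2.5808 - 2.2122 = 0.3686 bits


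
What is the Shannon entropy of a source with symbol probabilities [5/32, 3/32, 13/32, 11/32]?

H(X) = -Σ p(x) log₂ p(x)
  -5/32 × log₂(5/32) = 0.4184
  -3/32 × log₂(3/32) = 0.3202
  -13/32 × log₂(13/32) = 0.5279
  -11/32 × log₂(11/32) = 0.5296
H(X) = 1.7961 bits


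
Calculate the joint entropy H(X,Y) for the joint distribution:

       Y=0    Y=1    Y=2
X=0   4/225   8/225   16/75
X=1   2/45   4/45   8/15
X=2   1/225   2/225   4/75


H(X,Y) = -Σ p(x,y) log₂ p(x,y)
  p(0,0)=4/225: -0.0178 × log₂(0.0178) = 0.1034
  p(0,1)=8/225: -0.0356 × log₂(0.0356) = 0.1712
  p(0,2)=16/75: -0.2133 × log₂(0.2133) = 0.4755
  p(1,0)=2/45: -0.0444 × log₂(0.0444) = 0.1996
  p(1,1)=4/45: -0.0889 × log₂(0.0889) = 0.3104
  p(1,2)=8/15: -0.5333 × log₂(0.5333) = 0.4837
  p(2,0)=1/225: -0.0044 × log₂(0.0044) = 0.0347
  p(2,1)=2/225: -0.0089 × log₂(0.0089) = 0.0606
  p(2,2)=4/75: -0.0533 × log₂(0.0533) = 0.2255
H(X,Y) = 2.0645 bits


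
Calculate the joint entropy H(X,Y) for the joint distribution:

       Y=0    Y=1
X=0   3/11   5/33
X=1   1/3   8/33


H(X,Y) = -Σ p(x,y) log₂ p(x,y)
  p(0,0)=3/11: -0.2727 × log₂(0.2727) = 0.5112
  p(0,1)=5/33: -0.1515 × log₂(0.1515) = 0.4125
  p(1,0)=1/3: -0.3333 × log₂(0.3333) = 0.5283
  p(1,1)=8/33: -0.2424 × log₂(0.2424) = 0.4956
H(X,Y) = 1.9476 bits


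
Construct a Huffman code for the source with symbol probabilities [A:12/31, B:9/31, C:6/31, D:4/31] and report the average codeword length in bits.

Huffman tree construction:
Combine smallest probabilities repeatedly
Resulting codes:
  A: 0 (length 1)
  B: 10 (length 2)
  C: 111 (length 3)
  D: 110 (length 3)
Average length = Σ p(s) × length(s) = 1.9355 bits


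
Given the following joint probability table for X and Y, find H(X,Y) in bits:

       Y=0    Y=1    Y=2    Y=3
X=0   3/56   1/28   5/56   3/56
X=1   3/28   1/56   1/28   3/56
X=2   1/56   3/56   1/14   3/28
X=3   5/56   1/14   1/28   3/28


H(X,Y) = -Σ p(x,y) log₂ p(x,y)
  p(0,0)=3/56: -0.0536 × log₂(0.0536) = 0.2262
  p(0,1)=1/28: -0.0357 × log₂(0.0357) = 0.1717
  p(0,2)=5/56: -0.0893 × log₂(0.0893) = 0.3112
  p(0,3)=3/56: -0.0536 × log₂(0.0536) = 0.2262
  p(1,0)=3/28: -0.1071 × log₂(0.1071) = 0.3453
  p(1,1)=1/56: -0.0179 × log₂(0.0179) = 0.1037
  p(1,2)=1/28: -0.0357 × log₂(0.0357) = 0.1717
  p(1,3)=3/56: -0.0536 × log₂(0.0536) = 0.2262
  p(2,0)=1/56: -0.0179 × log₂(0.0179) = 0.1037
  p(2,1)=3/56: -0.0536 × log₂(0.0536) = 0.2262
  p(2,2)=1/14: -0.0714 × log₂(0.0714) = 0.2720
  p(2,3)=3/28: -0.1071 × log₂(0.1071) = 0.3453
  p(3,0)=5/56: -0.0893 × log₂(0.0893) = 0.3112
  p(3,1)=1/14: -0.0714 × log₂(0.0714) = 0.2720
  p(3,2)=1/28: -0.0357 × log₂(0.0357) = 0.1717
  p(3,3)=3/28: -0.1071 × log₂(0.1071) = 0.3453
H(X,Y) = 3.8294 bits


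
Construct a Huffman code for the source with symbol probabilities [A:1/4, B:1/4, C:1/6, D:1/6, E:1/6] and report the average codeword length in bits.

Huffman tree construction:
Combine smallest probabilities repeatedly
Resulting codes:
  A: 01 (length 2)
  B: 10 (length 2)
  C: 110 (length 3)
  D: 111 (length 3)
  E: 00 (length 2)
Average length = Σ p(s) × length(s) = 2.3333 bits


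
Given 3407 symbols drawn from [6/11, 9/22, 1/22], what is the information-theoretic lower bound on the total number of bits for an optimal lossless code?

Entropy H = 1.2072 bits/symbol
Minimum bits = H × n = 1.2072 × 3407
= 4112.96 bits


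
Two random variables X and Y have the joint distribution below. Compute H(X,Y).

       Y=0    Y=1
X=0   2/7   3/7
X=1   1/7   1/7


H(X,Y) = -Σ p(x,y) log₂ p(x,y)
  p(0,0)=2/7: -0.2857 × log₂(0.2857) = 0.5164
  p(0,1)=3/7: -0.4286 × log₂(0.4286) = 0.5239
  p(1,0)=1/7: -0.1429 × log₂(0.1429) = 0.4011
  p(1,1)=1/7: -0.1429 × log₂(0.1429) = 0.4011
H(X,Y) = 1.8424 bits


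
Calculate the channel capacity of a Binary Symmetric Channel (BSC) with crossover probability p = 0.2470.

For BSC with error probability p:
C = 1 - H(p) where H(p) is binary entropy
H(0.2470) = -0.2470 × log₂(0.2470) - 0.7530 × log₂(0.7530)
H(p) = 0.8065
C = 1 - 0.8065 = 0.1935 bits/use


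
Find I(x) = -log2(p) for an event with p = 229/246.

Information content I(x) = -log₂(p(x))
I = -log₂(229/246) = -log₂(0.9309)
I = 0.1033 bits


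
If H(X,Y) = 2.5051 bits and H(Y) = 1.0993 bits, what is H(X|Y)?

Chain rule: H(X,Y) = H(X|Y) + H(Y)
H(X|Y) = H(X,Y) - H(Y) = 2.5051 - 1.0993 = 1.4058 bits


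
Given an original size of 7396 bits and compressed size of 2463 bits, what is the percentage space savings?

Space savings = (1 - Compressed/Original) × 100%
= (1 - 2463/7396) × 100%
= 66.70%


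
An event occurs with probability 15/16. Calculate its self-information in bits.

Information content I(x) = -log₂(p(x))
I = -log₂(15/16) = -log₂(0.9375)
I = 0.0931 bits


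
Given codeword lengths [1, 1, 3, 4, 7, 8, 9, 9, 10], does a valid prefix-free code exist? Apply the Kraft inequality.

Kraft inequality: Σ 2^(-l_i) ≤ 1 for prefix-free code
Calculating: 2^(-1) + 2^(-1) + 2^(-3) + 2^(-4) + 2^(-7) + 2^(-8) + 2^(-9) + 2^(-9) + 2^(-10)
= 0.5 + 0.5 + 0.125 + 0.0625 + 0.0078125 + 0.00390625 + 0.001953125 + 0.001953125 + 0.0009765625
= 1.2041
Since 1.2041 > 1, prefix-free code does not exist


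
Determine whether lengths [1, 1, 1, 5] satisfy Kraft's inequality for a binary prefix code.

Kraft inequality: Σ 2^(-l_i) ≤ 1 for prefix-free code
Calculating: 2^(-1) + 2^(-1) + 2^(-1) + 2^(-5)
= 0.5 + 0.5 + 0.5 + 0.03125
= 1.5312
Since 1.5312 > 1, prefix-free code does not exist


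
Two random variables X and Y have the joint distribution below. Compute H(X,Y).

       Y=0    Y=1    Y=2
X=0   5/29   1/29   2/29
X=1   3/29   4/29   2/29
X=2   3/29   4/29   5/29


H(X,Y) = -Σ p(x,y) log₂ p(x,y)
  p(0,0)=5/29: -0.1724 × log₂(0.1724) = 0.4373
  p(0,1)=1/29: -0.0345 × log₂(0.0345) = 0.1675
  p(0,2)=2/29: -0.0690 × log₂(0.0690) = 0.2661
  p(1,0)=3/29: -0.1034 × log₂(0.1034) = 0.3386
  p(1,1)=4/29: -0.1379 × log₂(0.1379) = 0.3942
  p(1,2)=2/29: -0.0690 × log₂(0.0690) = 0.2661
  p(2,0)=3/29: -0.1034 × log₂(0.1034) = 0.3386
  p(2,1)=4/29: -0.1379 × log₂(0.1379) = 0.3942
  p(2,2)=5/29: -0.1724 × log₂(0.1724) = 0.4373
H(X,Y) = 3.0397 bits


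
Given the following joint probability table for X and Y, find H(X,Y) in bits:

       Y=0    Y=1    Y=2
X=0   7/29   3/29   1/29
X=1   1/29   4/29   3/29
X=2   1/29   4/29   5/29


H(X,Y) = -Σ p(x,y) log₂ p(x,y)
  p(0,0)=7/29: -0.2414 × log₂(0.2414) = 0.4950
  p(0,1)=3/29: -0.1034 × log₂(0.1034) = 0.3386
  p(0,2)=1/29: -0.0345 × log₂(0.0345) = 0.1675
  p(1,0)=1/29: -0.0345 × log₂(0.0345) = 0.1675
  p(1,1)=4/29: -0.1379 × log₂(0.1379) = 0.3942
  p(1,2)=3/29: -0.1034 × log₂(0.1034) = 0.3386
  p(2,0)=1/29: -0.0345 × log₂(0.0345) = 0.1675
  p(2,1)=4/29: -0.1379 × log₂(0.1379) = 0.3942
  p(2,2)=5/29: -0.1724 × log₂(0.1724) = 0.4373
H(X,Y) = 2.9004 bits


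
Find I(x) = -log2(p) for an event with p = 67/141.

Information content I(x) = -log₂(p(x))
I = -log₂(67/141) = -log₂(0.4752)
I = 1.0735 bits


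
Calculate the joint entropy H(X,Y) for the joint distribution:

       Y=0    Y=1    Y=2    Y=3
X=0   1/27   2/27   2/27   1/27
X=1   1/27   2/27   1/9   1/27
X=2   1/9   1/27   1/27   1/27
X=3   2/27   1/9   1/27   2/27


H(X,Y) = -Σ p(x,y) log₂ p(x,y)
  p(0,0)=1/27: -0.0370 × log₂(0.0370) = 0.1761
  p(0,1)=2/27: -0.0741 × log₂(0.0741) = 0.2781
  p(0,2)=2/27: -0.0741 × log₂(0.0741) = 0.2781
  p(0,3)=1/27: -0.0370 × log₂(0.0370) = 0.1761
  p(1,0)=1/27: -0.0370 × log₂(0.0370) = 0.1761
  p(1,1)=2/27: -0.0741 × log₂(0.0741) = 0.2781
  p(1,2)=1/9: -0.1111 × log₂(0.1111) = 0.3522
  p(1,3)=1/27: -0.0370 × log₂(0.0370) = 0.1761
  p(2,0)=1/9: -0.1111 × log₂(0.1111) = 0.3522
  p(2,1)=1/27: -0.0370 × log₂(0.0370) = 0.1761
  p(2,2)=1/27: -0.0370 × log₂(0.0370) = 0.1761
  p(2,3)=1/27: -0.0370 × log₂(0.0370) = 0.1761
  p(3,0)=2/27: -0.0741 × log₂(0.0741) = 0.2781
  p(3,1)=1/9: -0.1111 × log₂(0.1111) = 0.3522
  p(3,2)=1/27: -0.0370 × log₂(0.0370) = 0.1761
  p(3,3)=2/27: -0.0741 × log₂(0.0741) = 0.2781
H(X,Y) = 3.8562 bits


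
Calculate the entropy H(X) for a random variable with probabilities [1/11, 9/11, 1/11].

H(X) = -Σ p(x) log₂ p(x)
  -1/11 × log₂(1/11) = 0.3145
  -9/11 × log₂(9/11) = 0.2369
  -1/11 × log₂(1/11) = 0.3145
H(X) = 0.8659 bits


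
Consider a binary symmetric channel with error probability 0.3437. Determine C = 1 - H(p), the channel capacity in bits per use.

For BSC with error probability p:
C = 1 - H(p) where H(p) is binary entropy
H(0.3437) = -0.3437 × log₂(0.3437) - 0.6563 × log₂(0.6563)
H(p) = 0.9283
C = 1 - 0.9283 = 0.0717 bits/use


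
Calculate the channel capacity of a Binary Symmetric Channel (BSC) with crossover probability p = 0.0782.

For BSC with error probability p:
C = 1 - H(p) where H(p) is binary entropy
H(0.0782) = -0.0782 × log₂(0.0782) - 0.9218 × log₂(0.9218)
H(p) = 0.3958
C = 1 - 0.3958 = 0.6042 bits/use


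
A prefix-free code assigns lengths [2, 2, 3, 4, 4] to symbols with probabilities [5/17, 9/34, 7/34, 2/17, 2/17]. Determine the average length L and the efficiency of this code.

Average length L = Σ p_i × l_i = 2.6765 bits
Entropy H = 2.2228 bits
Efficiency η = H/L × 100% = 83.05%


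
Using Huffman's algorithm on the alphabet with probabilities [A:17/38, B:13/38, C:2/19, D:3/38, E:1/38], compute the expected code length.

Huffman tree construction:
Combine smallest probabilities repeatedly
Resulting codes:
  A: 0 (length 1)
  B: 11 (length 2)
  C: 100 (length 3)
  D: 1011 (length 4)
  E: 1010 (length 4)
Average length = Σ p(s) × length(s) = 1.8684 bits


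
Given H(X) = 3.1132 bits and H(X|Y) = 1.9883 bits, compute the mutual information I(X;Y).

I(X;Y) = H(X) - H(X|Y)
I(X;Y) = 3.1132 - 1.9883 = 1.1249 bits


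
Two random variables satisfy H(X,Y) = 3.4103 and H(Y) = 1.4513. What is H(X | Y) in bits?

Chain rule: H(X,Y) = H(X|Y) + H(Y)
H(X|Y) = H(X,Y) - H(Y) = 3.4103 - 1.4513 = 1.959 bits


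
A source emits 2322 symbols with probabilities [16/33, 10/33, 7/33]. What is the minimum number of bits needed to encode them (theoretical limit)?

Entropy H = 1.5029 bits/symbol
Minimum bits = H × n = 1.5029 × 2322
= 3489.63 bits


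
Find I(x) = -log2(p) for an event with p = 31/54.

Information content I(x) = -log₂(p(x))
I = -log₂(31/54) = -log₂(0.5741)
I = 0.8007 bits


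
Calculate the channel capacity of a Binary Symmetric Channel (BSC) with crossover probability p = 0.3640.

For BSC with error probability p:
C = 1 - H(p) where H(p) is binary entropy
H(0.3640) = -0.3640 × log₂(0.3640) - 0.6360 × log₂(0.6360)
H(p) = 0.9460
C = 1 - 0.9460 = 0.0540 bits/use


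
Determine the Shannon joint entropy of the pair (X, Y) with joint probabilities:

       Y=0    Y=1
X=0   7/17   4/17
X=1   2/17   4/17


H(X,Y) = -Σ p(x,y) log₂ p(x,y)
  p(0,0)=7/17: -0.4118 × log₂(0.4118) = 0.5271
  p(0,1)=4/17: -0.2353 × log₂(0.2353) = 0.4912
  p(1,0)=2/17: -0.1176 × log₂(0.1176) = 0.3632
  p(1,1)=4/17: -0.2353 × log₂(0.2353) = 0.4912
H(X,Y) = 1.8727 bits


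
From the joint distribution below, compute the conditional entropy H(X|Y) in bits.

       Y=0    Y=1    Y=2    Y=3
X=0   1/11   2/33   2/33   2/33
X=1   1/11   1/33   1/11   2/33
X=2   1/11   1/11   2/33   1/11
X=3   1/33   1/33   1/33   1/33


H(X|Y) = Σ_y p(y) H(X|Y=y)
  p(Y=0) = 10/33, H(X|Y=0) = 1.8955
  p(Y=1) = 7/33, H(X|Y=1) = 1.8424
  p(Y=2) = 8/33, H(X|Y=2) = 1.9056
  p(Y=3) = 8/33, H(X|Y=3) = 1.9056
H(X|Y) = 0.3030×1.8955 + 0.2121×1.8424 + 0.2424×1.9056 + 0.2424×1.9056 = 1.8891 bits


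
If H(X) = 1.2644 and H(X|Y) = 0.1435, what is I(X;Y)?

I(X;Y) = H(X) - H(X|Y)
I(X;Y) = 1.2644 - 0.1435 = 1.1209 bits


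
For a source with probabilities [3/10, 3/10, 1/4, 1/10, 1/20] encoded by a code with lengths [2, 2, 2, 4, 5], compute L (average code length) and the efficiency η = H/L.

Average length L = Σ p_i × l_i = 2.3500 bits
Entropy H = 2.0905 bits
Efficiency η = H/L × 100% = 88.96%


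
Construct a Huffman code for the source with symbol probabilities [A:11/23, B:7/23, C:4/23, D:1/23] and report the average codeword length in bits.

Huffman tree construction:
Combine smallest probabilities repeatedly
Resulting codes:
  A: 0 (length 1)
  B: 11 (length 2)
  C: 101 (length 3)
  D: 100 (length 3)
Average length = Σ p(s) × length(s) = 1.7391 bits


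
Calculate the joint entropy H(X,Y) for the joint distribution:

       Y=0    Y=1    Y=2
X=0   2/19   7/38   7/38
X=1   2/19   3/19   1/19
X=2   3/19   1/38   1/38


H(X,Y) = -Σ p(x,y) log₂ p(x,y)
  p(0,0)=2/19: -0.1053 × log₂(0.1053) = 0.3419
  p(0,1)=7/38: -0.1842 × log₂(0.1842) = 0.4496
  p(0,2)=7/38: -0.1842 × log₂(0.1842) = 0.4496
  p(1,0)=2/19: -0.1053 × log₂(0.1053) = 0.3419
  p(1,1)=3/19: -0.1579 × log₂(0.1579) = 0.4205
  p(1,2)=1/19: -0.0526 × log₂(0.0526) = 0.2236
  p(2,0)=3/19: -0.1579 × log₂(0.1579) = 0.4205
  p(2,1)=1/38: -0.0263 × log₂(0.0263) = 0.1381
  p(2,2)=1/38: -0.0263 × log₂(0.0263) = 0.1381
H(X,Y) = 2.9237 bits


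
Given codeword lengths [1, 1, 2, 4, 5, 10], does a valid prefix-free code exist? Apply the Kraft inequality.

Kraft inequality: Σ 2^(-l_i) ≤ 1 for prefix-free code
Calculating: 2^(-1) + 2^(-1) + 2^(-2) + 2^(-4) + 2^(-5) + 2^(-10)
= 0.5 + 0.5 + 0.25 + 0.0625 + 0.03125 + 0.0009765625
= 1.3447
Since 1.3447 > 1, prefix-free code does not exist


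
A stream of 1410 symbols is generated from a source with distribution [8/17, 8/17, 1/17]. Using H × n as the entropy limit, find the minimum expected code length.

Entropy H = 1.2639 bits/symbol
Minimum bits = H × n = 1.2639 × 1410
= 1782.15 bits


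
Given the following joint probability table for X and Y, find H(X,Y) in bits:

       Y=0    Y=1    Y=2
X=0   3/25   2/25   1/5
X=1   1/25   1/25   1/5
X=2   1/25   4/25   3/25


H(X,Y) = -Σ p(x,y) log₂ p(x,y)
  p(0,0)=3/25: -0.1200 × log₂(0.1200) = 0.3671
  p(0,1)=2/25: -0.0800 × log₂(0.0800) = 0.2915
  p(0,2)=1/5: -0.2000 × log₂(0.2000) = 0.4644
  p(1,0)=1/25: -0.0400 × log₂(0.0400) = 0.1858
  p(1,1)=1/25: -0.0400 × log₂(0.0400) = 0.1858
  p(1,2)=1/5: -0.2000 × log₂(0.2000) = 0.4644
  p(2,0)=1/25: -0.0400 × log₂(0.0400) = 0.1858
  p(2,1)=4/25: -0.1600 × log₂(0.1600) = 0.4230
  p(2,2)=3/25: -0.1200 × log₂(0.1200) = 0.3671
H(X,Y) = 2.9347 bits


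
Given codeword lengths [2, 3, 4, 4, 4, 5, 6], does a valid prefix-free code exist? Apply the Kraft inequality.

Kraft inequality: Σ 2^(-l_i) ≤ 1 for prefix-free code
Calculating: 2^(-2) + 2^(-3) + 2^(-4) + 2^(-4) + 2^(-4) + 2^(-5) + 2^(-6)
= 0.25 + 0.125 + 0.0625 + 0.0625 + 0.0625 + 0.03125 + 0.015625
= 0.6094
Since 0.6094 ≤ 1, prefix-free code exists


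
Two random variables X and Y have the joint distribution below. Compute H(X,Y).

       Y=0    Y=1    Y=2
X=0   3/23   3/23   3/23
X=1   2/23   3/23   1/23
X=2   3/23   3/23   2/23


H(X,Y) = -Σ p(x,y) log₂ p(x,y)
  p(0,0)=3/23: -0.1304 × log₂(0.1304) = 0.3833
  p(0,1)=3/23: -0.1304 × log₂(0.1304) = 0.3833
  p(0,2)=3/23: -0.1304 × log₂(0.1304) = 0.3833
  p(1,0)=2/23: -0.0870 × log₂(0.0870) = 0.3064
  p(1,1)=3/23: -0.1304 × log₂(0.1304) = 0.3833
  p(1,2)=1/23: -0.0435 × log₂(0.0435) = 0.1967
  p(2,0)=3/23: -0.1304 × log₂(0.1304) = 0.3833
  p(2,1)=3/23: -0.1304 × log₂(0.1304) = 0.3833
  p(2,2)=2/23: -0.0870 × log₂(0.0870) = 0.3064
H(X,Y) = 3.1092 bits


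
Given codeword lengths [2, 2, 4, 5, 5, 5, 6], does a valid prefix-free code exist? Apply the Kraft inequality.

Kraft inequality: Σ 2^(-l_i) ≤ 1 for prefix-free code
Calculating: 2^(-2) + 2^(-2) + 2^(-4) + 2^(-5) + 2^(-5) + 2^(-5) + 2^(-6)
= 0.25 + 0.25 + 0.0625 + 0.03125 + 0.03125 + 0.03125 + 0.015625
= 0.6719
Since 0.6719 ≤ 1, prefix-free code exists


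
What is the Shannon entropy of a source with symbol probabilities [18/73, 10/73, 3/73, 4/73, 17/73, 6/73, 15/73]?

H(X) = -Σ p(x) log₂ p(x)
  -18/73 × log₂(18/73) = 0.4981
  -10/73 × log₂(10/73) = 0.3929
  -3/73 × log₂(3/73) = 0.1892
  -4/73 × log₂(4/73) = 0.2296
  -17/73 × log₂(17/73) = 0.4896
  -6/73 × log₂(6/73) = 0.2963
  -15/73 × log₂(15/73) = 0.4691
H(X) = 2.5647 bits


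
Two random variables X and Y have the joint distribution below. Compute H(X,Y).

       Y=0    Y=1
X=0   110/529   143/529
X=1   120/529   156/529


H(X,Y) = -Σ p(x,y) log₂ p(x,y)
  p(0,0)=110/529: -0.2079 × log₂(0.2079) = 0.4711
  p(0,1)=143/529: -0.2703 × log₂(0.2703) = 0.5102
  p(1,0)=120/529: -0.2268 × log₂(0.2268) = 0.4855
  p(1,1)=156/529: -0.2949 × log₂(0.2949) = 0.5195
H(X,Y) = 1.9863 bits


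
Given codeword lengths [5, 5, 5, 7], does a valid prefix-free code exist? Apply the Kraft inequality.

Kraft inequality: Σ 2^(-l_i) ≤ 1 for prefix-free code
Calculating: 2^(-5) + 2^(-5) + 2^(-5) + 2^(-7)
= 0.03125 + 0.03125 + 0.03125 + 0.0078125
= 0.1016
Since 0.1016 ≤ 1, prefix-free code exists


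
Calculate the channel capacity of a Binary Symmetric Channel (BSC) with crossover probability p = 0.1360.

For BSC with error probability p:
C = 1 - H(p) where H(p) is binary entropy
H(0.1360) = -0.1360 × log₂(0.1360) - 0.8640 × log₂(0.8640)
H(p) = 0.5737
C = 1 - 0.5737 = 0.4263 bits/use


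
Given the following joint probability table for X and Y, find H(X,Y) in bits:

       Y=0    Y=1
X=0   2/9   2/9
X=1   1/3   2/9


H(X,Y) = -Σ p(x,y) log₂ p(x,y)
  p(0,0)=2/9: -0.2222 × log₂(0.2222) = 0.4822
  p(0,1)=2/9: -0.2222 × log₂(0.2222) = 0.4822
  p(1,0)=1/3: -0.3333 × log₂(0.3333) = 0.5283
  p(1,1)=2/9: -0.2222 × log₂(0.2222) = 0.4822
H(X,Y) = 1.9749 bits


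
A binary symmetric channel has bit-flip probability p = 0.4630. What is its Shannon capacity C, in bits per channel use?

For BSC with error probability p:
C = 1 - H(p) where H(p) is binary entropy
H(0.4630) = -0.4630 × log₂(0.4630) - 0.5370 × log₂(0.5370)
H(p) = 0.9960
C = 1 - 0.9960 = 0.0040 bits/use


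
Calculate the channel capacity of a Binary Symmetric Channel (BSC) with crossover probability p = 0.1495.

For BSC with error probability p:
C = 1 - H(p) where H(p) is binary entropy
H(0.1495) = -0.1495 × log₂(0.1495) - 0.8505 × log₂(0.8505)
H(p) = 0.6086
C = 1 - 0.6086 = 0.3914 bits/use


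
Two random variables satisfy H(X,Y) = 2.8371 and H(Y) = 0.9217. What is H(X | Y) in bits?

Chain rule: H(X,Y) = H(X|Y) + H(Y)
H(X|Y) = H(X,Y) - H(Y) = 2.8371 - 0.9217 = 1.9154 bits


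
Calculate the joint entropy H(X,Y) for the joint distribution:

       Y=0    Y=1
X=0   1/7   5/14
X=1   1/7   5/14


H(X,Y) = -Σ p(x,y) log₂ p(x,y)
  p(0,0)=1/7: -0.1429 × log₂(0.1429) = 0.4011
  p(0,1)=5/14: -0.3571 × log₂(0.3571) = 0.5305
  p(1,0)=1/7: -0.1429 × log₂(0.1429) = 0.4011
  p(1,1)=5/14: -0.3571 × log₂(0.3571) = 0.5305
H(X,Y) = 1.8631 bits


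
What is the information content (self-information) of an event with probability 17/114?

Information content I(x) = -log₂(p(x))
I = -log₂(17/114) = -log₂(0.1491)
I = 2.7454 bits


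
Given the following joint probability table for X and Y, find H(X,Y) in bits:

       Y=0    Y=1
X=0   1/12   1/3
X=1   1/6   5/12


H(X,Y) = -Σ p(x,y) log₂ p(x,y)
  p(0,0)=1/12: -0.0833 × log₂(0.0833) = 0.2987
  p(0,1)=1/3: -0.3333 × log₂(0.3333) = 0.5283
  p(1,0)=1/6: -0.1667 × log₂(0.1667) = 0.4308
  p(1,1)=5/12: -0.4167 × log₂(0.4167) = 0.5263
H(X,Y) = 1.7842 bits


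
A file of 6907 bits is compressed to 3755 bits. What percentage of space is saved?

Space savings = (1 - Compressed/Original) × 100%
= (1 - 3755/6907) × 100%
= 45.63%
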